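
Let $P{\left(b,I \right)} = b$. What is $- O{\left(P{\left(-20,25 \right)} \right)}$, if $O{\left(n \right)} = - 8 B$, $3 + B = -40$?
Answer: $-344$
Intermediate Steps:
$B = -43$ ($B = -3 - 40 = -43$)
$O{\left(n \right)} = 344$ ($O{\left(n \right)} = \left(-8\right) \left(-43\right) = 344$)
$- O{\left(P{\left(-20,25 \right)} \right)} = \left(-1\right) 344 = -344$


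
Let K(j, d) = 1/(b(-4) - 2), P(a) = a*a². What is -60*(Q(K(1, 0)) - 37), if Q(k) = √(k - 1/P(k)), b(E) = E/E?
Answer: 2220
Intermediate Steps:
b(E) = 1
P(a) = a³
K(j, d) = -1 (K(j, d) = 1/(1 - 2) = 1/(-1) = -1)
Q(k) = √(k - 1/k³) (Q(k) = √(k - 1/(k³)) = √(k - 1/k³))
-60*(Q(K(1, 0)) - 37) = -60*(√(-1 - 1/(-1)³) - 37) = -60*(√(-1 - 1*(-1)) - 37) = -60*(√(-1 + 1) - 37) = -60*(√0 - 37) = -60*(0 - 37) = -60*(-37) = 2220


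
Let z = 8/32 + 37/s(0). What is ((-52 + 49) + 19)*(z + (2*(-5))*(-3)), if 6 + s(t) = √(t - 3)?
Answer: 5108/13 - 592*I*√3/39 ≈ 392.92 - 26.292*I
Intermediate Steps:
s(t) = -6 + √(-3 + t) (s(t) = -6 + √(t - 3) = -6 + √(-3 + t))
z = ¼ + 37/(-6 + I*√3) (z = 8/32 + 37/(-6 + √(-3 + 0)) = 8*(1/32) + 37/(-6 + √(-3)) = ¼ + 37/(-6 + I*√3) ≈ -5.4423 - 1.6432*I)
((-52 + 49) + 19)*(z + (2*(-5))*(-3)) = ((-52 + 49) + 19)*((√3 - 142*I)/(4*(√3 + 6*I)) + (2*(-5))*(-3)) = (-3 + 19)*((√3 - 142*I)/(4*(√3 + 6*I)) - 10*(-3)) = 16*((√3 - 142*I)/(4*(√3 + 6*I)) + 30) = 16*(30 + (√3 - 142*I)/(4*(√3 + 6*I))) = 480 + 4*(√3 - 142*I)/(√3 + 6*I)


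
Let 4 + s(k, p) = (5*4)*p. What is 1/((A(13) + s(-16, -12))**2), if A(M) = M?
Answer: 1/53361 ≈ 1.8740e-5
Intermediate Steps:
s(k, p) = -4 + 20*p (s(k, p) = -4 + (5*4)*p = -4 + 20*p)
1/((A(13) + s(-16, -12))**2) = 1/((13 + (-4 + 20*(-12)))**2) = 1/((13 + (-4 - 240))**2) = 1/((13 - 244)**2) = 1/((-231)**2) = 1/53361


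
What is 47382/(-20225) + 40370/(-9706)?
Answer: -638186471/98151925 ≈ -6.5020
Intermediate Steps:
47382/(-20225) + 40370/(-9706) = 47382*(-1/20225) + 40370*(-1/9706) = -47382/20225 - 20185/4853 = -638186471/98151925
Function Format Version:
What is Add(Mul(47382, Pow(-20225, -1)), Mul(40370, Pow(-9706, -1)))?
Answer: Rational(-638186471, 98151925) ≈ -6.5020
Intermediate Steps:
Add(Mul(47382, Pow(-20225, -1)), Mul(40370, Pow(-9706, -1))) = Add(Mul(47382, Rational(-1, 20225)), Mul(40370, Rational(-1, 9706))) = Add(Rational(-47382, 20225), Rational(-20185, 4853)) = Rational(-638186471, 98151925)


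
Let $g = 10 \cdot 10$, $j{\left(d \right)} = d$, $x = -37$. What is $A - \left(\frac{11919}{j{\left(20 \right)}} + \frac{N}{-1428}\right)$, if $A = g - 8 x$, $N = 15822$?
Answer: $- \frac{449511}{2380} \approx -188.87$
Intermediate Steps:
$g = 100$
$A = 396$ ($A = 100 - -296 = 100 + 296 = 396$)
$A - \left(\frac{11919}{j{\left(20 \right)}} + \frac{N}{-1428}\right) = 396 - \left(\frac{11919}{20} + \frac{15822}{-1428}\right) = 396 - \left(11919 \cdot \frac{1}{20} + 15822 \left(- \frac{1}{1428}\right)\right) = 396 - \left(\frac{11919}{20} - \frac{2637}{238}\right) = 396 - \frac{1391991}{2380} = - \frac{449511}{2380}$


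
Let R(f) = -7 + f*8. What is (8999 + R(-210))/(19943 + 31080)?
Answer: 7312/51023 ≈ 0.14331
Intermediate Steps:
R(f) = -7 + 8*f
(8999 + R(-210))/(19943 + 31080) = (8999 + (-7 + 8*(-210)))/(19943 + 31080) = (8999 + (-7 - 1680))/51023 = (8999 - 1687)*(1/51023) = 7312*(1/51023) = 7312/51023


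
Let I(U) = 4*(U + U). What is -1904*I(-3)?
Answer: 45696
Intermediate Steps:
I(U) = 8*U (I(U) = 4*(2*U) = 8*U)
-1904*I(-3) = -15232*(-3) = -1904*(-24) = 45696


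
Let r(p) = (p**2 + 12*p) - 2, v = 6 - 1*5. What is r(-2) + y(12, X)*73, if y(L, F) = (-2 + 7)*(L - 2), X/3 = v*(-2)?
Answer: 3628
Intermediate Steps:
v = 1 (v = 6 - 5 = 1)
X = -6 (X = 3*(1*(-2)) = 3*(-2) = -6)
r(p) = -2 + p**2 + 12*p
y(L, F) = -10 + 5*L (y(L, F) = 5*(-2 + L) = -10 + 5*L)
r(-2) + y(12, X)*73 = (-2 + (-2)**2 + 12*(-2)) + (-10 + 5*12)*73 = (-2 + 4 - 24) + (-10 + 60)*73 = -22 + 50*73 = -22 + 3650 = 3628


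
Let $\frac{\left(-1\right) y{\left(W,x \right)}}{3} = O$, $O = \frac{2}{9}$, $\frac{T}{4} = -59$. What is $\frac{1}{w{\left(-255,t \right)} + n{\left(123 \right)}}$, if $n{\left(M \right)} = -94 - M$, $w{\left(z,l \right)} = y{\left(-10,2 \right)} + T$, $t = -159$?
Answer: $- \frac{3}{1361} \approx -0.0022043$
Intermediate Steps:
$T = -236$ ($T = 4 \left(-59\right) = -236$)
$O = \frac{2}{9}$ ($O = 2 \cdot \frac{1}{9} = \frac{2}{9} \approx 0.22222$)
$y{\left(W,x \right)} = - \frac{2}{3}$ ($y{\left(W,x \right)} = \left(-3\right) \frac{2}{9} = - \frac{2}{3}$)
$w{\left(z,l \right)} = - \frac{710}{3}$ ($w{\left(z,l \right)} = - \frac{2}{3} - 236 = - \frac{710}{3}$)
$\frac{1}{w{\left(-255,t \right)} + n{\left(123 \right)}} = \frac{1}{- \frac{710}{3} - 217} = \frac{1}{- \frac{1361}{3}} = - \frac{3}{1361}$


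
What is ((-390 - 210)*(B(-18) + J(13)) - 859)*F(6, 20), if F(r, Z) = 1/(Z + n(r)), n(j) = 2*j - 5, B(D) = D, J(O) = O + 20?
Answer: -9859/27 ≈ -365.15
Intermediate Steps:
J(O) = 20 + O
n(j) = -5 + 2*j
F(r, Z) = 1/(-5 + Z + 2*r) (F(r, Z) = 1/(Z + (-5 + 2*r)) = 1/(-5 + Z + 2*r))
((-390 - 210)*(B(-18) + J(13)) - 859)*F(6, 20) = ((-390 - 210)*(-18 + (20 + 13)) - 859)/(-5 + 20 + 2*6) = (-600*(-18 + 33) - 859)/(-5 + 20 + 12) = (-600*15 - 859)/27 = (-9000 - 859)*(1/27) = -9859*1/27 = -9859/27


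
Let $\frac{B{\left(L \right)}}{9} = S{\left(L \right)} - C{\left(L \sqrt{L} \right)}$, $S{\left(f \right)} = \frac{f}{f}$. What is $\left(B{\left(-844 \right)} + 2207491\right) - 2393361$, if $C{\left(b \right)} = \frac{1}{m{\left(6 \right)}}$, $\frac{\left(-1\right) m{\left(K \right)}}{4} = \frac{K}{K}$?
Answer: $- \frac{743435}{4} \approx -1.8586 \cdot 10^{5}$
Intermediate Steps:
$m{\left(K \right)} = -4$ ($m{\left(K \right)} = - 4 \frac{K}{K} = \left(-4\right) 1 = -4$)
$S{\left(f \right)} = 1$
$C{\left(b \right)} = - \frac{1}{4}$ ($C{\left(b \right)} = \frac{1}{-4} = - \frac{1}{4}$)
$B{\left(L \right)} = \frac{45}{4}$ ($B{\left(L \right)} = 9 \left(1 - - \frac{1}{4}\right) = 9 \left(1 + \frac{1}{4}\right) = 9 \cdot \frac{5}{4} = \frac{45}{4}$)
$\left(B{\left(-844 \right)} + 2207491\right) - 2393361 = \left(\frac{45}{4} + 2207491\right) - 2393361 = \frac{8830009}{4} - 2393361 = - \frac{743435}{4}$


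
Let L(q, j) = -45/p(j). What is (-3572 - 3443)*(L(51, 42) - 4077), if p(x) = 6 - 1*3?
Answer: 28705380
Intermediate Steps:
p(x) = 3 (p(x) = 6 - 3 = 3)
L(q, j) = -15 (L(q, j) = -45/3 = -45*⅓ = -15)
(-3572 - 3443)*(L(51, 42) - 4077) = (-3572 - 3443)*(-15 - 4077) = -7015*(-4092) = 28705380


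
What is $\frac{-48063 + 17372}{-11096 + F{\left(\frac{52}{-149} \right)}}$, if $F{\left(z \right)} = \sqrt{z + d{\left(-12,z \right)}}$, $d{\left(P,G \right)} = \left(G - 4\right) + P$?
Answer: $\frac{6342694133}{2293132959} + \frac{30691 i \sqrt{92678}}{9172531836} \approx 2.766 + 0.0010186 i$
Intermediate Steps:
$d{\left(P,G \right)} = -4 + G + P$ ($d{\left(P,G \right)} = \left(-4 + G\right) + P = -4 + G + P$)
$F{\left(z \right)} = \sqrt{-16 + 2 z}$ ($F{\left(z \right)} = \sqrt{z - \left(16 - z\right)} = \sqrt{z + \left(-16 + z\right)} = \sqrt{-16 + 2 z}$)
$\frac{-48063 + 17372}{-11096 + F{\left(\frac{52}{-149} \right)}} = \frac{-48063 + 17372}{-11096 + \sqrt{-16 + 2 \frac{52}{-149}}} = - \frac{30691}{-11096 + \sqrt{-16 + 2 \cdot 52 \left(- \frac{1}{149}\right)}} = - \frac{30691}{-11096 + \sqrt{-16 + 2 \left(- \frac{52}{149}\right)}} = - \frac{30691}{-11096 + \sqrt{-16 - \frac{104}{149}}} = - \frac{30691}{-11096 + \sqrt{- \frac{2488}{149}}} = - \frac{30691}{-11096 + \frac{2 i \sqrt{92678}}{149}}$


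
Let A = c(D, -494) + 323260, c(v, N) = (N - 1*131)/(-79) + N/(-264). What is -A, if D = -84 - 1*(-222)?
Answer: -3371057293/10428 ≈ -3.2327e+5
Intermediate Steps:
D = 138 (D = -84 + 222 = 138)
c(v, N) = 131/79 - 343*N/20856 (c(v, N) = (N - 131)*(-1/79) + N*(-1/264) = (-131 + N)*(-1/79) - N/264 = (131/79 - N/79) - N/264 = 131/79 - 343*N/20856)
A = 3371057293/10428 (A = (131/79 - 343/20856*(-494)) + 323260 = (131/79 + 84721/10428) + 323260 = 102013/10428 + 323260 = 3371057293/10428 ≈ 3.2327e+5)
-A = -1*3371057293/10428 = -3371057293/10428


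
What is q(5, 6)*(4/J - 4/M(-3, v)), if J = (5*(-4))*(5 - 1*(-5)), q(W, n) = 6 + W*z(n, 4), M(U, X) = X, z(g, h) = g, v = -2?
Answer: 1782/25 ≈ 71.280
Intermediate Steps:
q(W, n) = 6 + W*n
J = -200 (J = -20*(5 + 5) = -20*10 = -200)
q(5, 6)*(4/J - 4/M(-3, v)) = (6 + 5*6)*(4/(-200) - 4/(-2)) = (6 + 30)*(4*(-1/200) - 4*(-½)) = 36*(-1/50 + 2) = 36*(99/50) = 1782/25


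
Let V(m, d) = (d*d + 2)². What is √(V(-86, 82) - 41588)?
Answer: 4*√2824843 ≈ 6722.9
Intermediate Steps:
V(m, d) = (2 + d²)² (V(m, d) = (d² + 2)² = (2 + d²)²)
√(V(-86, 82) - 41588) = √((2 + 82²)² - 41588) = √((2 + 6724)² - 41588) = √(6726² - 41588) = √(45239076 - 41588) = √45197488 = 4*√2824843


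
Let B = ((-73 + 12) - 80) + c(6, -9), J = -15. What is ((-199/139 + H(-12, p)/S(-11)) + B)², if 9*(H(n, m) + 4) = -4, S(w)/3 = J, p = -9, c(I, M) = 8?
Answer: 2287517102116/126765081 ≈ 18045.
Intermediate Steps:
S(w) = -45 (S(w) = 3*(-15) = -45)
H(n, m) = -40/9 (H(n, m) = -4 + (⅑)*(-4) = -4 - 4/9 = -40/9)
B = -133 (B = ((-73 + 12) - 80) + 8 = (-61 - 80) + 8 = -141 + 8 = -133)
((-199/139 + H(-12, p)/S(-11)) + B)² = ((-199/139 - 40/9/(-45)) - 133)² = ((-199*1/139 - 40/9*(-1/45)) - 133)² = ((-199/139 + 8/81) - 133)² = (-15007/11259 - 133)² = (-1512454/11259)² = 2287517102116/126765081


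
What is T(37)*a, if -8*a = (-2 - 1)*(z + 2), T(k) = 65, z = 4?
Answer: 585/4 ≈ 146.25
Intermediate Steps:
a = 9/4 (a = -(-2 - 1)*(4 + 2)/8 = -(-3)*6/8 = -⅛*(-18) = 9/4 ≈ 2.2500)
T(37)*a = 65*(9/4) = 585/4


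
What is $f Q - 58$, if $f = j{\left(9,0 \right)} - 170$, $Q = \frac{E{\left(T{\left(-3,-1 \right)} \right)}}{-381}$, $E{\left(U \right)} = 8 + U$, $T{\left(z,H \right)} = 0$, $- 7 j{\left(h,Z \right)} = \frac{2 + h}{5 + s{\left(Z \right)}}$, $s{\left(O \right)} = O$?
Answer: $- \frac{241914}{4445} \approx -54.424$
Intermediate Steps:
$j{\left(h,Z \right)} = - \frac{2 + h}{7 \left(5 + Z\right)}$ ($j{\left(h,Z \right)} = - \frac{\left(2 + h\right) \frac{1}{5 + Z}}{7} = - \frac{\frac{1}{5 + Z} \left(2 + h\right)}{7} = - \frac{2 + h}{7 \left(5 + Z\right)}$)
$Q = - \frac{8}{381}$ ($Q = \frac{8 + 0}{-381} = 8 \left(- \frac{1}{381}\right) = - \frac{8}{381} \approx -0.020997$)
$f = - \frac{5961}{35}$ ($f = \frac{-2 - 9}{7 \left(5 + 0\right)} - 170 = \frac{-2 - 9}{7 \cdot 5} - 170 = \frac{1}{7} \cdot \frac{1}{5} \left(-11\right) - 170 = - \frac{11}{35} - 170 = - \frac{5961}{35} \approx -170.31$)
$f Q - 58 = \left(- \frac{5961}{35}\right) \left(- \frac{8}{381}\right) - 58 = \frac{15896}{4445} - 58 = - \frac{241914}{4445}$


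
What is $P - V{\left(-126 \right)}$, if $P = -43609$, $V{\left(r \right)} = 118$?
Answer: $-43727$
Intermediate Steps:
$P - V{\left(-126 \right)} = -43609 - 118 = -43727$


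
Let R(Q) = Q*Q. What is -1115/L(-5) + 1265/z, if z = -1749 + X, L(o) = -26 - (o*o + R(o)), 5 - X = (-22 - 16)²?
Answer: 216155/15143 ≈ 14.274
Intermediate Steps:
R(Q) = Q²
X = -1439 (X = 5 - (-22 - 16)² = 5 - 1*(-38)² = 5 - 1*1444 = 5 - 1444 = -1439)
L(o) = -26 - 2*o² (L(o) = -26 - (o*o + o²) = -26 - (o² + o²) = -26 - 2*o²)
z = -3188 (z = -1749 - 1439 = -3188)
-1115/L(-5) + 1265/z = -1115/(-26 - 2*(-5)²) + 1265/(-3188) = -1115/(-26 - 2*25) + 1265*(-1/3188) = -1115/(-26 - 50) - 1265/3188 = -1115/(-76) - 1265/3188 = -1115*(-1/76) - 1265/3188 = 1115/76 - 1265/3188 = 216155/15143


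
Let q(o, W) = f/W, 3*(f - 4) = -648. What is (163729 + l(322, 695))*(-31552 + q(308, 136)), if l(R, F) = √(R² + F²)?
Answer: -175651909509/34 - 1072821*√586709/34 ≈ -5.1904e+9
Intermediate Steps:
f = -212 (f = 4 + (⅓)*(-648) = 4 - 216 = -212)
q(o, W) = -212/W
l(R, F) = √(F² + R²)
(163729 + l(322, 695))*(-31552 + q(308, 136)) = (163729 + √(695² + 322²))*(-31552 - 212/136) = (163729 + √(483025 + 103684))*(-31552 - 212*1/136) = (163729 + √586709)*(-31552 - 53/34) = (163729 + √586709)*(-1072821/34) = -175651909509/34 - 1072821*√586709/34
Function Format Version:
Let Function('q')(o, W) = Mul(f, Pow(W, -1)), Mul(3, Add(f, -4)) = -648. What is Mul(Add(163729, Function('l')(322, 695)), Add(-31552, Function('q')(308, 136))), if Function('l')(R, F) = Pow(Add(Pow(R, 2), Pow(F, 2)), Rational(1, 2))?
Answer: Add(Rational(-175651909509, 34), Mul(Rational(-1072821, 34), Pow(586709, Rational(1, 2)))) ≈ -5.1904e+9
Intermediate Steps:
f = -212 (f = Add(4, Mul(Rational(1, 3), -648)) = Add(4, -216) = -212)
Function('q')(o, W) = Mul(-212, Pow(W, -1))
Function('l')(R, F) = Pow(Add(Pow(F, 2), Pow(R, 2)), Rational(1, 2))
Mul(Add(163729, Function('l')(322, 695)), Add(-31552, Function('q')(308, 136))) = Mul(Add(163729, Pow(Add(Pow(695, 2), Pow(322, 2)), Rational(1, 2))), Add(-31552, Mul(-212, Pow(136, -1)))) = Mul(Add(163729, Pow(Add(483025, 103684), Rational(1, 2))), Add(-31552, Mul(-212, Rational(1, 136)))) = Mul(Add(163729, Pow(586709, Rational(1, 2))), Add(-31552, Rational(-53, 34))) = Mul(Add(163729, Pow(586709, Rational(1, 2))), Rational(-1072821, 34)) = Add(Rational(-175651909509, 34), Mul(Rational(-1072821, 34), Pow(586709, Rational(1, 2))))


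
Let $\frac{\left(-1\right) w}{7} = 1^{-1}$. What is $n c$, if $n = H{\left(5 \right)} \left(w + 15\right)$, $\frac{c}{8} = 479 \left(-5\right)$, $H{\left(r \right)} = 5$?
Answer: $-766400$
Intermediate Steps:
$w = -7$ ($w = - \frac{7}{1} = \left(-7\right) 1 = -7$)
$c = -19160$ ($c = 8 \cdot 479 \left(-5\right) = 8 \left(-2395\right) = -19160$)
$n = 40$ ($n = 5 \left(-7 + 15\right) = 5 \cdot 8 = 40$)
$n c = 40 \left(-19160\right) = -766400$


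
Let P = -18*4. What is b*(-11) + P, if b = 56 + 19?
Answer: -897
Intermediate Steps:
P = -72
b = 75
b*(-11) + P = 75*(-11) - 72 = -825 - 72 = -897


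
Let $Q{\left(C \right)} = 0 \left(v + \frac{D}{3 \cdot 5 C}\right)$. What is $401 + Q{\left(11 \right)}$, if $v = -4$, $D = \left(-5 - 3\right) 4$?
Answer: $401$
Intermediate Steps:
$D = -32$ ($D = \left(-8\right) 4 = -32$)
$Q{\left(C \right)} = 0$ ($Q{\left(C \right)} = 0 \left(-4 - \frac{32}{3 \cdot 5 C}\right) = 0 \left(-4 - \frac{32}{15 C}\right) = 0$)
$401 + Q{\left(11 \right)} = 401 + 0 = 401$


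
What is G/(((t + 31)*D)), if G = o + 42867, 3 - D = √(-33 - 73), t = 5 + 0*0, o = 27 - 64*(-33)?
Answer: 7501/230 + 7501*I*√106/690 ≈ 32.613 + 111.92*I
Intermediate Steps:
o = 2139 (o = 27 + 2112 = 2139)
t = 5 (t = 5 + 0 = 5)
D = 3 - I*√106 (D = 3 - √(-33 - 73) = 3 - √(-106) = 3 - I*√106 ≈ 3.0 - 10.296*I)
G = 45006 (G = 2139 + 42867 = 45006)
G/(((t + 31)*D)) = 45006/(((5 + 31)*(3 - I*√106))) = 45006/((36*(3 - I*√106))) = 45006/(108 - 36*I*√106)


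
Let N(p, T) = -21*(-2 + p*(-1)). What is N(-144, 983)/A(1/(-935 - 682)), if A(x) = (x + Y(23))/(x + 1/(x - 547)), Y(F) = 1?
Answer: 5217290799/714676000 ≈ 7.3002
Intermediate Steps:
N(p, T) = 42 + 21*p (N(p, T) = -21*(-2 - p) = 42 + 21*p)
A(x) = (1 + x)/(x + 1/(-547 + x)) (A(x) = (x + 1)/(x + 1/(x - 547)) = (1 + x)/(x + 1/(-547 + x)))
N(-144, 983)/A(1/(-935 - 682)) = (42 + 21*(-144))/(((-547 + (1/(-935 - 682))² - 546/(-935 - 682))/(1 + (1/(-935 - 682))² - 547/(-935 - 682)))) = (42 - 3024)/(((-547 + (1/(-1617))² - 546/(-1617))/(1 + (1/(-1617))² - 547/(-1617)))) = -2982*(1 + (-1/1617)² - 547*(-1/1617))/(-547 + (-1/1617)² - 546*(-1/1617)) = -2982*(1 + 1/2614689 + 547/1617)/(-547 + 1/2614689 + 26/77) = -2982/(-1429352000/2614689/(3499189/2614689)) = -2982/((2614689/3499189)*(-1429352000/2614689)) = -2982/(-1429352000/3499189) = -2982*(-3499189/1429352000) = 5217290799/714676000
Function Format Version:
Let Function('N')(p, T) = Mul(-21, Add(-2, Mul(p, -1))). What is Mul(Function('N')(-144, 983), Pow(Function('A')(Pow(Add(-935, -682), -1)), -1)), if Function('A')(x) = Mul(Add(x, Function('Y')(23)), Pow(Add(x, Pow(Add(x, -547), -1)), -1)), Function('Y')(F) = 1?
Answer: Rational(5217290799, 714676000) ≈ 7.3002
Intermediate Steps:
Function('N')(p, T) = Add(42, Mul(21, p)) (Function('N')(p, T) = Mul(-21, Add(-2, Mul(-1, p))) = Add(42, Mul(21, p)))
Function('A')(x) = Mul(Pow(Add(x, Pow(Add(-547, x), -1)), -1), Add(1, x)) (Function('A')(x) = Mul(Add(x, 1), Pow(Add(x, Pow(Add(x, -547), -1)), -1)) = Mul(Add(1, x), Pow(Add(x, Pow(Add(-547, x), -1)), -1)) = Mul(Pow(Add(x, Pow(Add(-547, x), -1)), -1), Add(1, x)))
Mul(Function('N')(-144, 983), Pow(Function('A')(Pow(Add(-935, -682), -1)), -1)) = Mul(Add(42, Mul(21, -144)), Pow(Mul(Pow(Add(1, Pow(Pow(Add(-935, -682), -1), 2), Mul(-547, Pow(Add(-935, -682), -1))), -1), Add(-547, Pow(Pow(Add(-935, -682), -1), 2), Mul(-546, Pow(Add(-935, -682), -1)))), -1)) = Mul(Add(42, -3024), Pow(Mul(Pow(Add(1, Pow(Pow(-1617, -1), 2), Mul(-547, Pow(-1617, -1))), -1), Add(-547, Pow(Pow(-1617, -1), 2), Mul(-546, Pow(-1617, -1)))), -1)) = Mul(-2982, Pow(Mul(Pow(Add(1, Pow(Rational(-1, 1617), 2), Mul(-547, Rational(-1, 1617))), -1), Add(-547, Pow(Rational(-1, 1617), 2), Mul(-546, Rational(-1, 1617)))), -1)) = Mul(-2982, Pow(Mul(Pow(Add(1, Rational(1, 2614689), Rational(547, 1617)), -1), Add(-547, Rational(1, 2614689), Rational(26, 77))), -1)) = Mul(-2982, Pow(Mul(Pow(Rational(3499189, 2614689), -1), Rational(-1429352000, 2614689)), -1)) = Mul(-2982, Pow(Mul(Rational(2614689, 3499189), Rational(-1429352000, 2614689)), -1)) = Mul(-2982, Pow(Rational(-1429352000, 3499189), -1)) = Mul(-2982, Rational(-3499189, 1429352000)) = Rational(5217290799, 714676000)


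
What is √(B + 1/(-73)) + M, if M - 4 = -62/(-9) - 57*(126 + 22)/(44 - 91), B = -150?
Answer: 80530/423 + I*√799423/73 ≈ 190.38 + 12.248*I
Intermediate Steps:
M = 80530/423 (M = 4 + (-62/(-9) - 57*(126 + 22)/(44 - 91)) = 4 + (-62*(-⅑) - 57/((-47/148))) = 4 + (62/9 - 57/((-47*1/148))) = 4 + (62/9 - 57/(-47/148)) = 4 + (62/9 - 57*(-148/47)) = 4 + (62/9 + 8436/47) = 4 + 78838/423 = 80530/423 ≈ 190.38)
√(B + 1/(-73)) + M = √(-150 + 1/(-73)) + 80530/423 = √(-150 - 1/73) + 80530/423 = √(-10951/73) + 80530/423 = I*√799423/73 + 80530/423 = 80530/423 + I*√799423/73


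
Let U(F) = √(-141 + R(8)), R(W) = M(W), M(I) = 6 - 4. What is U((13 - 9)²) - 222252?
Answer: -222252 + I*√139 ≈ -2.2225e+5 + 11.79*I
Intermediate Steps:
M(I) = 2
R(W) = 2
U(F) = I*√139 (U(F) = √(-141 + 2) = √(-139) = I*√139)
U((13 - 9)²) - 222252 = I*√139 - 222252 = -222252 + I*√139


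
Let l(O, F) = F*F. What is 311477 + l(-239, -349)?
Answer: 433278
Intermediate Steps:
l(O, F) = F²
311477 + l(-239, -349) = 311477 + (-349)² = 311477 + 121801 = 433278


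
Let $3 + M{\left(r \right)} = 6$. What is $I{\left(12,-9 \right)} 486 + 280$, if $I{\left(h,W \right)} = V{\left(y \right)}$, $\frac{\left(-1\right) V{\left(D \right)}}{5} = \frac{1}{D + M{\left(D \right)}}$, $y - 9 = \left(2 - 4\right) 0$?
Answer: $\frac{155}{2} \approx 77.5$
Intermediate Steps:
$M{\left(r \right)} = 3$ ($M{\left(r \right)} = -3 + 6 = 3$)
$y = 9$ ($y = 9 + \left(2 - 4\right) 0 = 9 - 0 = 9 + 0 = 9$)
$V{\left(D \right)} = - \frac{5}{3 + D}$ ($V{\left(D \right)} = - \frac{5}{D + 3} = - \frac{5}{3 + D}$)
$I{\left(h,W \right)} = - \frac{5}{12}$ ($I{\left(h,W \right)} = - \frac{5}{3 + 9} = - \frac{5}{12}$)
$I{\left(12,-9 \right)} 486 + 280 = \left(- \frac{5}{12}\right) 486 + 280 = - \frac{405}{2} + 280 = \frac{155}{2}$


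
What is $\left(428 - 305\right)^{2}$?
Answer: $15129$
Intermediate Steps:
$\left(428 - 305\right)^{2} = 123^{2} = 15129$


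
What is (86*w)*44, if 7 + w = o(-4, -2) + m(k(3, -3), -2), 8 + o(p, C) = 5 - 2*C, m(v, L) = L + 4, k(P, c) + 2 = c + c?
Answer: -15136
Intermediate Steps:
k(P, c) = -2 + 2*c (k(P, c) = -2 + (c + c) = -2 + 2*c)
m(v, L) = 4 + L
o(p, C) = -3 - 2*C (o(p, C) = -8 + (5 - 2*C) = -3 - 2*C)
w = -4 (w = -7 + ((-3 - 2*(-2)) + (4 - 2)) = -7 + ((-3 + 4) + 2) = -7 + (1 + 2) = -7 + 3 = -4)
(86*w)*44 = (86*(-4))*44 = -344*44 = -15136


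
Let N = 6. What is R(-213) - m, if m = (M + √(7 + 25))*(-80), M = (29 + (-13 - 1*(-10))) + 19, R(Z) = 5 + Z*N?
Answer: 2327 + 320*√2 ≈ 2779.5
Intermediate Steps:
R(Z) = 5 + 6*Z (R(Z) = 5 + Z*6 = 5 + 6*Z)
M = 45 (M = (29 + (-13 + 10)) + 19 = (29 - 3) + 19 = 26 + 19 = 45)
m = -3600 - 320*√2 (m = (45 + √(7 + 25))*(-80) = (45 + √32)*(-80) = (45 + 4*√2)*(-80) = -3600 - 320*√2 ≈ -4052.5)
R(-213) - m = (5 + 6*(-213)) - (-3600 - 320*√2) = (5 - 1278) + (3600 + 320*√2) = -1273 + (3600 + 320*√2) = 2327 + 320*√2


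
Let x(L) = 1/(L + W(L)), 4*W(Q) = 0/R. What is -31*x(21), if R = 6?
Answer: -31/21 ≈ -1.4762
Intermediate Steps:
W(Q) = 0 (W(Q) = (0/6)/4 = (0*(⅙))/4 = (¼)*0 = 0)
x(L) = 1/L (x(L) = 1/(L + 0) = 1/L)
-31*x(21) = -31/21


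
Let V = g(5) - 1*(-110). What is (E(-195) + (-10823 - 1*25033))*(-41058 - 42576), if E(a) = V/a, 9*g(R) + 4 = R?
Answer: 1754314338938/585 ≈ 2.9988e+9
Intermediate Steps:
g(R) = -4/9 + R/9
V = 991/9 (V = (-4/9 + (⅑)*5) - 1*(-110) = (-4/9 + 5/9) + 110 = ⅑ + 110 = 991/9 ≈ 110.11)
E(a) = 991/(9*a)
(E(-195) + (-10823 - 1*25033))*(-41058 - 42576) = ((991/9)/(-195) + (-10823 - 1*25033))*(-41058 - 42576) = ((991/9)*(-1/195) + (-10823 - 25033))*(-83634) = (-991/1755 - 35856)*(-83634) = -62928271/1755*(-83634) = 1754314338938/585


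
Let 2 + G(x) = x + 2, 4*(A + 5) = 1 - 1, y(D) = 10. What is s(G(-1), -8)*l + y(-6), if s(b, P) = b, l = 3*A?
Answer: 25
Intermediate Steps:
A = -5 (A = -5 + (1 - 1)/4 = -5 + (¼)*0 = -5 + 0 = -5)
l = -15 (l = 3*(-5) = -15)
G(x) = x (G(x) = -2 + (x + 2) = -2 + (2 + x) = x)
s(G(-1), -8)*l + y(-6) = -1*(-15) + 10 = 15 + 10 = 25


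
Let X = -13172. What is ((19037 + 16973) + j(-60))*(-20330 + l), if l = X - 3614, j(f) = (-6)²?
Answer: -1337883336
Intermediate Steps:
j(f) = 36
l = -16786 (l = -13172 - 3614 = -16786)
((19037 + 16973) + j(-60))*(-20330 + l) = ((19037 + 16973) + 36)*(-20330 - 16786) = (36010 + 36)*(-37116) = 36046*(-37116) = -1337883336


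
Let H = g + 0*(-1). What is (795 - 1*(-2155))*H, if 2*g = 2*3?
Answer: 8850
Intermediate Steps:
g = 3 (g = (2*3)/2 = (1/2)*6 = 3)
H = 3 (H = 3 + 0*(-1) = 3 + 0 = 3)
(795 - 1*(-2155))*H = (795 - 1*(-2155))*3 = (795 + 2155)*3 = 2950*3 = 8850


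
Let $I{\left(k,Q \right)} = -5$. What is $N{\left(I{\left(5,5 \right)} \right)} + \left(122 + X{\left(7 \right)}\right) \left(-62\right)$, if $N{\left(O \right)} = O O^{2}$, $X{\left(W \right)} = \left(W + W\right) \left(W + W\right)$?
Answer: $-19841$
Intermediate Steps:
$X{\left(W \right)} = 4 W^{2}$ ($X{\left(W \right)} = 2 W 2 W = 4 W^{2}$)
$N{\left(O \right)} = O^{3}$
$N{\left(I{\left(5,5 \right)} \right)} + \left(122 + X{\left(7 \right)}\right) \left(-62\right) = \left(-5\right)^{3} + \left(122 + 4 \cdot 7^{2}\right) \left(-62\right) = -125 + \left(122 + 4 \cdot 49\right) \left(-62\right) = -125 + \left(122 + 196\right) \left(-62\right) = -125 + 318 \left(-62\right) = -125 - 19716 = -19841$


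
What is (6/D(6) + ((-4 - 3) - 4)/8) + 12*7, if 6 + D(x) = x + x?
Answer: 669/8 ≈ 83.625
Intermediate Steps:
D(x) = -6 + 2*x (D(x) = -6 + (x + x) = -6 + 2*x)
(6/D(6) + ((-4 - 3) - 4)/8) + 12*7 = (6/(-6 + 2*6) + ((-4 - 3) - 4)/8) + 12*7 = (6/(-6 + 12) + (-7 - 4)*(1/8)) + 84 = (6/6 - 11*1/8) + 84 = (6*(1/6) - 11/8) + 84 = (1 - 11/8) + 84 = -3/8 + 84 = 669/8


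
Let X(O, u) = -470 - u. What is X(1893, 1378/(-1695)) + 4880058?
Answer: 8270903038/1695 ≈ 4.8796e+6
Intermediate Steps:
X(1893, 1378/(-1695)) + 4880058 = (-470 - 1378/(-1695)) + 4880058 = (-470 - 1378*(-1)/1695) + 4880058 = (-470 - 1*(-1378/1695)) + 4880058 = (-470 + 1378/1695) + 4880058 = -795272/1695 + 4880058 = 8270903038/1695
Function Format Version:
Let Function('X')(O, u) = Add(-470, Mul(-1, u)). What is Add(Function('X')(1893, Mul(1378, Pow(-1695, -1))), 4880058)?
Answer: Rational(8270903038, 1695) ≈ 4.8796e+6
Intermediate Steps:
Add(Function('X')(1893, Mul(1378, Pow(-1695, -1))), 4880058) = Add(Add(-470, Mul(-1, Mul(1378, Pow(-1695, -1)))), 4880058) = Add(Add(-470, Mul(-1, Mul(1378, Rational(-1, 1695)))), 4880058) = Add(Add(-470, Mul(-1, Rational(-1378, 1695))), 4880058) = Add(Add(-470, Rational(1378, 1695)), 4880058) = Add(Rational(-795272, 1695), 4880058) = Rational(8270903038, 1695)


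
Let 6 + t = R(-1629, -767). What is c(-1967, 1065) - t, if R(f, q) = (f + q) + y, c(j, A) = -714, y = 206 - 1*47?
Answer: 1529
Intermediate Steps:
y = 159 (y = 206 - 47 = 159)
R(f, q) = 159 + f + q (R(f, q) = (f + q) + 159 = 159 + f + q)
t = -2243 (t = -6 + (159 - 1629 - 767) = -6 - 2237 = -2243)
c(-1967, 1065) - t = -714 - 1*(-2243) = -714 + 2243 = 1529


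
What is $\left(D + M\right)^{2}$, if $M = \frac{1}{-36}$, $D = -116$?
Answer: $\frac{17447329}{1296} \approx 13462.0$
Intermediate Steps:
$M = - \frac{1}{36} \approx -0.027778$
$\left(D + M\right)^{2} = \left(-116 - \frac{1}{36}\right)^{2} = \left(- \frac{4177}{36}\right)^{2} = \frac{17447329}{1296}$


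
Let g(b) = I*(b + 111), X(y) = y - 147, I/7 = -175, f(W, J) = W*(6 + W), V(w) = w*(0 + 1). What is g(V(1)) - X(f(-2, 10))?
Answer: -137045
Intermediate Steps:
V(w) = w (V(w) = w*1 = w)
I = -1225 (I = 7*(-175) = -1225)
X(y) = -147 + y
g(b) = -135975 - 1225*b (g(b) = -1225*(b + 111) = -1225*(111 + b) = -135975 - 1225*b)
g(V(1)) - X(f(-2, 10)) = (-135975 - 1225*1) - (-147 - 2*(6 - 2)) = (-135975 - 1225) - (-147 - 2*4) = -137200 - (-147 - 8) = -137200 - 1*(-155) = -137200 + 155 = -137045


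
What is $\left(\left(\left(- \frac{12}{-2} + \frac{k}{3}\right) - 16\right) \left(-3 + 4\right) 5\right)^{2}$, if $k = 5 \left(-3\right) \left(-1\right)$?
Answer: $625$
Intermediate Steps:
$k = 15$ ($k = \left(-15\right) \left(-1\right) = 15$)
$\left(\left(\left(- \frac{12}{-2} + \frac{k}{3}\right) - 16\right) \left(-3 + 4\right) 5\right)^{2} = \left(\left(\left(- \frac{12}{-2} + \frac{15}{3}\right) - 16\right) \left(-3 + 4\right) 5\right)^{2} = \left(\left(\left(\left(-12\right) \left(- \frac{1}{2}\right) + 15 \cdot \frac{1}{3}\right) - 16\right) 1 \cdot 5\right)^{2} = \left(\left(\left(6 + 5\right) - 16\right) 5\right)^{2} = \left(\left(11 - 16\right) 5\right)^{2} = \left(\left(-5\right) 5\right)^{2} = \left(-25\right)^{2} = 625$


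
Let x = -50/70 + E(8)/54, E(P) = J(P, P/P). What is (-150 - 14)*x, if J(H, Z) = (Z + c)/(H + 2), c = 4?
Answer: 21853/189 ≈ 115.62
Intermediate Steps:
J(H, Z) = (4 + Z)/(2 + H) (J(H, Z) = (Z + 4)/(H + 2) = (4 + Z)/(2 + H))
E(P) = 5/(2 + P) (E(P) = (4 + P/P)/(2 + P) = (4 + 1)/(2 + P) = 5/(2 + P))
x = -533/756 (x = -50/70 + (5/(2 + 8))/54 = -50*1/70 + (5/10)*(1/54) = -5/7 + (5*(⅒))*(1/54) = -5/7 + (½)*(1/54) = -5/7 + 1/108 = -533/756 ≈ -0.70503)
(-150 - 14)*x = (-150 - 14)*(-533/756) = -164*(-533/756) = 21853/189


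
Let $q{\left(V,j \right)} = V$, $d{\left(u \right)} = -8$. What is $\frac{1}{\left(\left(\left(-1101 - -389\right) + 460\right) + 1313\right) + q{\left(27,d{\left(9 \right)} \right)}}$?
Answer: $\frac{1}{1088} \approx 0.00091912$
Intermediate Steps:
$\frac{1}{\left(\left(\left(-1101 - -389\right) + 460\right) + 1313\right) + q{\left(27,d{\left(9 \right)} \right)}} = \frac{1}{\left(\left(\left(-1101 - -389\right) + 460\right) + 1313\right) + 27} = \frac{1}{\left(\left(\left(-1101 + 389\right) + 460\right) + 1313\right) + 27} = \frac{1}{\left(\left(-712 + 460\right) + 1313\right) + 27} = \frac{1}{\left(-252 + 1313\right) + 27} = \frac{1}{1061 + 27} = \frac{1}{1088}$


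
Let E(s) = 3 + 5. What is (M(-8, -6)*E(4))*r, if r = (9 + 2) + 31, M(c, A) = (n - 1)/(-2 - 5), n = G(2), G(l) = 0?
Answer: 48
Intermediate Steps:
n = 0
M(c, A) = 1/7 (M(c, A) = (0 - 1)/(-2 - 5) = -1/(-7) = -1*(-1/7) = 1/7)
E(s) = 8
r = 42 (r = 11 + 31 = 42)
(M(-8, -6)*E(4))*r = ((1/7)*8)*42 = (8/7)*42 = 48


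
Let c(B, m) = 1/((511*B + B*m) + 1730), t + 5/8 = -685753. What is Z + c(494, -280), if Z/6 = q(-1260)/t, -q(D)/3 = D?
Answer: -21013249331/635523543476 ≈ -0.033064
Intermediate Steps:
t = -5486029/8 (t = -5/8 - 685753 = -5486029/8 ≈ -6.8575e+5)
q(D) = -3*D
c(B, m) = 1/(1730 + 511*B + B*m)
Z = -181440/5486029 (Z = 6*((-3*(-1260))/(-5486029/8)) = 6*(3780*(-8/5486029)) = 6*(-30240/5486029) = -181440/5486029 ≈ -0.033073)
Z + c(494, -280) = -181440/5486029 + 1/(1730 + 511*494 + 494*(-280)) = -181440/5486029 + 1/(1730 + 252434 - 138320) = -181440/5486029 + 1/115844 = -21013249331/635523543476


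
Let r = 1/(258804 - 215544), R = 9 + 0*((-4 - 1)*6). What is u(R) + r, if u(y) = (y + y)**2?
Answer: 14016241/43260 ≈ 324.00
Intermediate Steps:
R = 9 (R = 9 + 0*(-5*6) = 9 + 0*(-30) = 9 + 0 = 9)
r = 1/43260 ≈ 2.3116e-5
u(y) = 4*y**2 (u(y) = (2*y)**2 = 4*y**2)
u(R) + r = 4*9**2 + 1/43260 = 4*81 + 1/43260 = 324 + 1/43260 = 14016241/43260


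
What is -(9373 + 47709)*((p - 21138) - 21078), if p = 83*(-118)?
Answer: 2968834820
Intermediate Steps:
p = -9794
-(9373 + 47709)*((p - 21138) - 21078) = -(9373 + 47709)*((-9794 - 21138) - 21078) = -57082*(-30932 - 21078) = -57082*(-52010) = -1*(-2968834820) = 2968834820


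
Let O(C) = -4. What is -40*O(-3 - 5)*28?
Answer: 4480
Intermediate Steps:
-40*O(-3 - 5)*28 = -40*(-4)*28 = 160*28 = 4480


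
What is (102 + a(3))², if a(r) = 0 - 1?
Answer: 10201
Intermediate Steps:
a(r) = -1
(102 + a(3))² = (102 - 1)² = 101² = 10201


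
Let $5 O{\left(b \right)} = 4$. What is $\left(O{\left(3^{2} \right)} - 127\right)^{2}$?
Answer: $\frac{398161}{25} \approx 15926.0$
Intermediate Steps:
$O{\left(b \right)} = \frac{4}{5}$ ($O{\left(b \right)} = \frac{1}{5} \cdot 4 = \frac{4}{5}$)
$\left(O{\left(3^{2} \right)} - 127\right)^{2} = \left(\frac{4}{5} - 127\right)^{2} = \left(- \frac{631}{5}\right)^{2} = \frac{398161}{25}$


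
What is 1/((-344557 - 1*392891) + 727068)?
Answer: -1/10380 ≈ -9.6339e-5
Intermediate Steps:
1/((-344557 - 1*392891) + 727068) = 1/((-344557 - 392891) + 727068) = 1/(-737448 + 727068) = 1/(-10380) = -1/10380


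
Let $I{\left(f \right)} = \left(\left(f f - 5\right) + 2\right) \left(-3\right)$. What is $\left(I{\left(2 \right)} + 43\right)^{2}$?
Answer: $1600$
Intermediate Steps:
$I{\left(f \right)} = 9 - 3 f^{2}$ ($I{\left(f \right)} = \left(\left(f^{2} - 5\right) + 2\right) \left(-3\right) = \left(\left(-5 + f^{2}\right) + 2\right) \left(-3\right) = \left(-3 + f^{2}\right) \left(-3\right) = 9 - 3 f^{2}$)
$\left(I{\left(2 \right)} + 43\right)^{2} = \left(\left(9 - 3 \cdot 2^{2}\right) + 43\right)^{2} = \left(\left(9 - 12\right) + 43\right)^{2} = \left(-3 + 43\right)^{2} = 40^{2} = 1600$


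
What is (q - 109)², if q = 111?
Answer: 4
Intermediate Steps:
(q - 109)² = (111 - 109)² = 2² = 4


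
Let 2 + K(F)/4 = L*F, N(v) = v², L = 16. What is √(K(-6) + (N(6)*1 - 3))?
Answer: I*√359 ≈ 18.947*I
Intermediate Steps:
K(F) = -8 + 64*F (K(F) = -8 + 4*(16*F) = -8 + 64*F)
√(K(-6) + (N(6)*1 - 3)) = √((-8 + 64*(-6)) + (6²*1 - 3)) = √((-8 - 384) + (36*1 - 3)) = √(-392 + (36 - 3)) = √(-392 + 33) = √(-359) = I*√359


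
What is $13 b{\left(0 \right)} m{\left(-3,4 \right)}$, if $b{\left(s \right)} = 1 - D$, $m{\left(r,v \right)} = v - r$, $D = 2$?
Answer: $-91$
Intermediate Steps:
$b{\left(s \right)} = -1$ ($b{\left(s \right)} = 1 - 2 = -1$)
$13 b{\left(0 \right)} m{\left(-3,4 \right)} = 13 \left(-1\right) \left(4 - -3\right) = - 13 \left(4 + 3\right) = \left(-13\right) 7 = -91$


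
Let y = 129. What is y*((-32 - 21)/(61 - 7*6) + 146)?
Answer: 351009/19 ≈ 18474.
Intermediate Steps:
y*((-32 - 21)/(61 - 7*6) + 146) = 129*((-32 - 21)/(61 - 7*6) + 146) = 129*(-53/(61 - 42) + 146) = 129*(-53/19 + 146) = 129*(2721/19) = 351009/19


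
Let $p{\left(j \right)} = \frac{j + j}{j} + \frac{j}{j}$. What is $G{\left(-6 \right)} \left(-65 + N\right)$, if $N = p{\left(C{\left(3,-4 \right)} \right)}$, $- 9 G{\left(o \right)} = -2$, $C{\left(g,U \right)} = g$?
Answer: $- \frac{124}{9} \approx -13.778$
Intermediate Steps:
$G{\left(o \right)} = \frac{2}{9}$ ($G{\left(o \right)} = \left(- \frac{1}{9}\right) \left(-2\right) = \frac{2}{9}$)
$p{\left(j \right)} = 3$ ($p{\left(j \right)} = \frac{2 j}{j} + 1 = 2 + 1 = 3$)
$N = 3$
$G{\left(-6 \right)} \left(-65 + N\right) = \frac{2 \left(-65 + 3\right)}{9} = \frac{2}{9} \left(-62\right) = - \frac{124}{9}$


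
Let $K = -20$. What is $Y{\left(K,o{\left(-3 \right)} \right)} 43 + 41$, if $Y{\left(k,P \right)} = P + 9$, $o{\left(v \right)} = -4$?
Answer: $256$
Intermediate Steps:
$Y{\left(k,P \right)} = 9 + P$
$Y{\left(K,o{\left(-3 \right)} \right)} 43 + 41 = \left(9 - 4\right) 43 + 41 = 5 \cdot 43 + 41 = 215 + 41 = 256$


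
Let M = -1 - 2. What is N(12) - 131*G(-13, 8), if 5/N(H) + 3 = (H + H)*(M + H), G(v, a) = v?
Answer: 362744/213 ≈ 1703.0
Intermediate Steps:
M = -3
N(H) = 5/(-3 + 2*H*(-3 + H)) (N(H) = 5/(-3 + (H + H)*(-3 + H)) = 5/(-3 + (2*H)*(-3 + H)) = 5/(-3 + 2*H*(-3 + H)))
N(12) - 131*G(-13, 8) = 5/(-3 - 6*12 + 2*12**2) - 131*(-13) = 5/(-3 - 72 + 2*144) + 1703 = 5/(-3 - 72 + 288) + 1703 = 5/213 + 1703 = 362744/213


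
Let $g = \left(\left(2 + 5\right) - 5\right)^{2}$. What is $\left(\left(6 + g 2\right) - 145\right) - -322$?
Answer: $191$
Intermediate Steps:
$g = 4$ ($g = \left(7 - 5\right)^{2} = 2^{2} = 4$)
$\left(\left(6 + g 2\right) - 145\right) - -322 = \left(\left(6 + 4 \cdot 2\right) - 145\right) - -322 = \left(\left(6 + 8\right) - 145\right) + 322 = \left(14 - 145\right) + 322 = -131 + 322 = 191$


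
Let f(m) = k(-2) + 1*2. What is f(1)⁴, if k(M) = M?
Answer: 0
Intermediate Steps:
f(m) = 0 (f(m) = -2 + 1*2 = -2 + 2 = 0)
f(1)⁴ = 0⁴ = 0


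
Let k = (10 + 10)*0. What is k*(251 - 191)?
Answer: 0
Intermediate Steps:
k = 0 (k = 20*0 = 0)
k*(251 - 191) = 0*(251 - 191) = 0*60 = 0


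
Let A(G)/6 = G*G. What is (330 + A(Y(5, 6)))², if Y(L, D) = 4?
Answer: 181476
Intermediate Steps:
A(G) = 6*G² (A(G) = 6*(G*G) = 6*G²)
(330 + A(Y(5, 6)))² = (330 + 6*4²)² = (330 + 6*16)² = (330 + 96)² = 426² = 181476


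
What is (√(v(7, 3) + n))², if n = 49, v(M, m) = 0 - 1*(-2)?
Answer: 51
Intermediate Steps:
v(M, m) = 2 (v(M, m) = 0 + 2 = 2)
(√(v(7, 3) + n))² = (√(2 + 49))² = (√51)² = 51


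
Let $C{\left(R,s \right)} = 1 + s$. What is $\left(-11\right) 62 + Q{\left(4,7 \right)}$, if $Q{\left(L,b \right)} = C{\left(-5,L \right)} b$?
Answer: $-647$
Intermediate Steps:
$Q{\left(L,b \right)} = b \left(1 + L\right)$ ($Q{\left(L,b \right)} = \left(1 + L\right) b = b \left(1 + L\right)$)
$\left(-11\right) 62 + Q{\left(4,7 \right)} = \left(-11\right) 62 + 7 \left(1 + 4\right) = -682 + 7 \cdot 5 = -682 + 35 = -647$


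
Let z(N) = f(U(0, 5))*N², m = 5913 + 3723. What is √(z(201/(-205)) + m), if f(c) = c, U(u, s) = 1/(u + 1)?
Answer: √404993301/205 ≈ 98.168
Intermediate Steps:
U(u, s) = 1/(1 + u)
m = 9636
z(N) = N² (z(N) = N²/(1 + 0) = N²/1 = 1*N² = N²)
√(z(201/(-205)) + m) = √((201/(-205))² + 9636) = √((201*(-1/205))² + 9636) = √((-201/205)² + 9636) = √(40401/42025 + 9636) = √(404993301/42025) = √404993301/205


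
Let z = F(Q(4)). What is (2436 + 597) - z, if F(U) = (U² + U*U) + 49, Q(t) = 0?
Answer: 2984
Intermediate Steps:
F(U) = 49 + 2*U² (F(U) = (U² + U²) + 49 = 2*U² + 49 = 49 + 2*U²)
z = 49 (z = 49 + 2*0² = 49 + 2*0 = 49 + 0 = 49)
(2436 + 597) - z = (2436 + 597) - 1*49 = 3033 - 49 = 2984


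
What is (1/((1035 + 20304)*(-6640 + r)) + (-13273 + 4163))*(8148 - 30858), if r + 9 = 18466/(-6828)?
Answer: 11139444303878021560/53842846949 ≈ 2.0689e+8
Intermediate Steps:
r = -39959/3414 (r = -9 + 18466/(-6828) = -9 + 18466*(-1/6828) = -9 - 9233/3414 = -39959/3414 ≈ -11.704)
(1/((1035 + 20304)*(-6640 + r)) + (-13273 + 4163))*(8148 - 30858) = (1/((1035 + 20304)*(-6640 - 39959/3414)) + (-13273 + 4163))*(8148 - 30858) = (1/(21339*(-22708919/3414)) - 9110)*(-22710) = (1/(-161528540847/1138) - 9110)*(-22710) = (-1138/161528540847 - 9110)*(-22710) = -1471525007117308/161528540847*(-22710) = 11139444303878021560/53842846949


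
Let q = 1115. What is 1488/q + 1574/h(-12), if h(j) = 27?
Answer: 1795186/30105 ≈ 59.631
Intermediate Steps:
1488/q + 1574/h(-12) = 1488/1115 + 1574/27 = 1795186/30105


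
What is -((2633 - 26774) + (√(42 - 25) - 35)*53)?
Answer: 25996 - 53*√17 ≈ 25777.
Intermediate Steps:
-((2633 - 26774) + (√(42 - 25) - 35)*53) = -(-24141 + (√17 - 35)*53) = -(-24141 + (-35 + √17)*53) = -(-24141 + (-1855 + 53*√17)) = -(-25996 + 53*√17) = 25996 - 53*√17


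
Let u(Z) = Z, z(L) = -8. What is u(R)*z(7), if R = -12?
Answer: 96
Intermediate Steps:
u(R)*z(7) = -12*(-8) = 96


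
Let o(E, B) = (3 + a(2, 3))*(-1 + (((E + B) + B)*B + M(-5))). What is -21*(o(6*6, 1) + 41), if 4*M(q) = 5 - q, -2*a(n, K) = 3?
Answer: -8421/4 ≈ -2105.3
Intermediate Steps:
a(n, K) = -3/2 (a(n, K) = -½*3 = -3/2)
M(q) = 5/4 - q/4 (M(q) = (5 - q)/4 = 5/4 - q/4)
o(E, B) = 9/4 + 3*B*(E + 2*B)/2 (o(E, B) = (3 - 3/2)*(-1 + (((E + B) + B)*B + (5/4 - ¼*(-5)))) = 3*(-1 + (((B + E) + B)*B + (5/4 + 5/4)))/2 = 3*(-1 + ((E + 2*B)*B + 5/2))/2 = 3*(-1 + (B*(E + 2*B) + 5/2))/2 = 3*(-1 + (5/2 + B*(E + 2*B)))/2 = 3*(3/2 + B*(E + 2*B))/2 = 9/4 + 3*B*(E + 2*B)/2)
-21*(o(6*6, 1) + 41) = -21*((9/4 + 3*1² + (3/2)*1*(6*6)) + 41) = -21*((9/4 + 3*1 + (3/2)*1*36) + 41) = -21*((9/4 + 3 + 54) + 41) = -21*(237/4 + 41) = -21*401/4 = -8421/4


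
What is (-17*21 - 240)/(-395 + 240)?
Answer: 597/155 ≈ 3.8516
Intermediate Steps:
(-17*21 - 240)/(-395 + 240) = (-357 - 240)/(-155) = -597*(-1/155) = 597/155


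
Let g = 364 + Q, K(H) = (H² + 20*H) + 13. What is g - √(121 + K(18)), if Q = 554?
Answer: 918 - √818 ≈ 889.40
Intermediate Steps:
K(H) = 13 + H² + 20*H
g = 918 (g = 364 + 554 = 918)
g - √(121 + K(18)) = 918 - √(121 + (13 + 18² + 20*18)) = 918 - √(121 + (13 + 324 + 360)) = 918 - √(121 + 697) = 918 - √818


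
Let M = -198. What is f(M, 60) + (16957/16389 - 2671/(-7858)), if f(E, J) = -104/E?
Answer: 2691344111/1416632382 ≈ 1.8998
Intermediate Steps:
f(M, 60) + (16957/16389 - 2671/(-7858)) = -104/(-198) + (16957/16389 - 2671/(-7858)) = -104*(-1/198) + (16957*(1/16389) - 2671*(-1/7858)) = 52/99 + (16957/16389 + 2671/7858) = 52/99 + 177023125/128784762 = 2691344111/1416632382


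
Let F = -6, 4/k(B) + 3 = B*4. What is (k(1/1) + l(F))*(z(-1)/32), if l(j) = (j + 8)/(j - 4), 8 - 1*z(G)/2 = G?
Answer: 171/80 ≈ 2.1375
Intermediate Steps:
z(G) = 16 - 2*G
k(B) = 4/(-3 + 4*B) (k(B) = 4/(-3 + B*4) = 4/(-3 + 4*B))
l(j) = (8 + j)/(-4 + j)
(k(1/1) + l(F))*(z(-1)/32) = (4/(-3 + 4*(1/1)) + (8 - 6)/(-4 - 6))*((16 - 2*(-1))/32) = (4/(-3 + 4*(1*1)) + 2/(-10))*((16 + 2)*(1/32)) = (4/(-3 + 4*1) - 1/10*2)*(18*(1/32)) = (4/(-3 + 4) - 1/5)*(9/16) = (4/1 - 1/5)*(9/16) = (4*1 - 1/5)*(9/16) = (4 - 1/5)*(9/16) = (19/5)*(9/16) = 171/80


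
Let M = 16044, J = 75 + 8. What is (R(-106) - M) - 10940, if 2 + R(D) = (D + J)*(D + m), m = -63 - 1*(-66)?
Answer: -24617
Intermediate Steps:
J = 83
m = 3 (m = -63 + 66 = 3)
R(D) = -2 + (3 + D)*(83 + D) (R(D) = -2 + (D + 83)*(D + 3) = -2 + (83 + D)*(3 + D) = -2 + (3 + D)*(83 + D))
(R(-106) - M) - 10940 = ((247 + (-106)² + 86*(-106)) - 1*16044) - 10940 = ((247 + 11236 - 9116) - 16044) - 10940 = (2367 - 16044) - 10940 = -13677 - 10940 = -24617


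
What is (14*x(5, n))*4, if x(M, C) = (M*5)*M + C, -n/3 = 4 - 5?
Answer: 7168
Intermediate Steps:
n = 3 (n = -3*(4 - 5) = -3*(-1) = 3)
x(M, C) = C + 5*M² (x(M, C) = (5*M)*M + C = 5*M² + C = C + 5*M²)
(14*x(5, n))*4 = (14*(3 + 5*5²))*4 = (14*(3 + 5*25))*4 = (14*(3 + 125))*4 = (14*128)*4 = 1792*4 = 7168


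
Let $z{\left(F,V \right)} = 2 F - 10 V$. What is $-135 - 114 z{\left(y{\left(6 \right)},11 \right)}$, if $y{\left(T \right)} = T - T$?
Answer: $12405$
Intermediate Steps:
$y{\left(T \right)} = 0$
$z{\left(F,V \right)} = - 10 V + 2 F$
$-135 - 114 z{\left(y{\left(6 \right)},11 \right)} = -135 - 114 \left(\left(-10\right) 11 + 2 \cdot 0\right) = -135 - 114 \left(-110 + 0\right) = -135 - -12540 = -135 + 12540 = 12405$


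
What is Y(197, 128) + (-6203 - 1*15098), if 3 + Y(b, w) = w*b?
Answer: 3912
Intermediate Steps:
Y(b, w) = -3 + b*w (Y(b, w) = -3 + w*b = -3 + b*w)
Y(197, 128) + (-6203 - 1*15098) = (-3 + 197*128) + (-6203 - 1*15098) = (-3 + 25216) + (-6203 - 15098) = 25213 - 21301 = 3912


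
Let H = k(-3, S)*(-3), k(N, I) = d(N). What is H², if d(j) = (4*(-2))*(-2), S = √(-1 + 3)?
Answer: 2304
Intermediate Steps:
S = √2 ≈ 1.4142
d(j) = 16 (d(j) = -8*(-2) = 16)
k(N, I) = 16
H = -48 (H = 16*(-3) = -48)
H² = (-48)² = 2304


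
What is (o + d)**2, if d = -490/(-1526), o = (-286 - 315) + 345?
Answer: 776681161/11881 ≈ 65372.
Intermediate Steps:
o = -256 (o = -601 + 345 = -256)
d = 35/109 (d = -490*(-1/1526) = 35/109 ≈ 0.32110)
(o + d)**2 = (-256 + 35/109)**2 = (-27869/109)**2 = 776681161/11881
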